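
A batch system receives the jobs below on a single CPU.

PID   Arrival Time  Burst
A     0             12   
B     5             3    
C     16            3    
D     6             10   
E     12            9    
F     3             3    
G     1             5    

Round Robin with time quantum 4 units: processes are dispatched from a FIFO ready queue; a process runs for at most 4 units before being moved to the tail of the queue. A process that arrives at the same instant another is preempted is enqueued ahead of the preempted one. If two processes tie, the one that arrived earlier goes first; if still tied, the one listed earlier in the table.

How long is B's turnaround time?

Schedule: | A 0-4 | G 4-8 | F 8-11 | A 11-15 | B 15-18 | D 18-22 | G 22-23 | E 23-27 | A 27-31 | C 31-34 | D 34-38 | E 38-42 | D 42-44 | E 44-45 |
Completion: A=31  B=18  C=34  D=44  E=45  F=11  G=23
Turnaround (C−A): A=31  B=13  C=18  D=38  E=33  F=8  G=22
Turnaround(B) = completion − arrival = 18 − 5 = 13

13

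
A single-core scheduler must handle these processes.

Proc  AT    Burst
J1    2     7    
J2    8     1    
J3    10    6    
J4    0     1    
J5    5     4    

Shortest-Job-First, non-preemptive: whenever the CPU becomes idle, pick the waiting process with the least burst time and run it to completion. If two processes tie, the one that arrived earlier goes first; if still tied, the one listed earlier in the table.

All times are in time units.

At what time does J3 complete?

Timeline: | J4 0-1 | idle 1-2 | J1 2-9 | J2 9-10 | J5 10-14 | J3 14-20 |
Completion: J1=9  J2=10  J3=20  J4=1  J5=14
Turnaround (C−A): J1=7  J2=2  J3=10  J4=1  J5=9

20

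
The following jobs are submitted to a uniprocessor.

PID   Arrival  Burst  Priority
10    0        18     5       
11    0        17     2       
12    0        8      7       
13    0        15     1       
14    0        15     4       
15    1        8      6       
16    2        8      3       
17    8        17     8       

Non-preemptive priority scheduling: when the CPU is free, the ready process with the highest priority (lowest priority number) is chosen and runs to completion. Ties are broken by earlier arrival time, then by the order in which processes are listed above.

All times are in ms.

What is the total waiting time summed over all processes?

374

Schedule: | 13 0-15 | 11 15-32 | 16 32-40 | 14 40-55 | 10 55-73 | 15 73-81 | 12 81-89 | 17 89-106 |
Completion: 10=73  11=32  12=89  13=15  14=55  15=81  16=40  17=106
Waiting = turnaround − burst: 10=55, 11=15, 12=81, 13=0, 14=40, 15=72, 16=30, 17=81
Total waiting = 55 + 15 + 81 + 0 + 40 + 72 + 30 + 81 = 374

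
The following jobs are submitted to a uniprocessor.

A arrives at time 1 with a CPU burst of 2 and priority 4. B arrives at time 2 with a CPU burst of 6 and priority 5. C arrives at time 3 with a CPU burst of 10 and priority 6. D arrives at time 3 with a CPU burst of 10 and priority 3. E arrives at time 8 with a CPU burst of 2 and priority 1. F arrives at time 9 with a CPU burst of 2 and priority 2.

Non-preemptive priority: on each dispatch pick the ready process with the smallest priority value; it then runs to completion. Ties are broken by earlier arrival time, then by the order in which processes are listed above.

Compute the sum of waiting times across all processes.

46

Schedule: | idle 0-1 | A 1-3 | D 3-13 | E 13-15 | F 15-17 | B 17-23 | C 23-33 |
Completion: A=3  B=23  C=33  D=13  E=15  F=17
Turnaround (C−A): A=2  B=21  C=30  D=10  E=7  F=8
Waiting = turnaround − burst: A=0, B=15, C=20, D=0, E=5, F=6
Total waiting = 0 + 15 + 20 + 0 + 5 + 6 = 46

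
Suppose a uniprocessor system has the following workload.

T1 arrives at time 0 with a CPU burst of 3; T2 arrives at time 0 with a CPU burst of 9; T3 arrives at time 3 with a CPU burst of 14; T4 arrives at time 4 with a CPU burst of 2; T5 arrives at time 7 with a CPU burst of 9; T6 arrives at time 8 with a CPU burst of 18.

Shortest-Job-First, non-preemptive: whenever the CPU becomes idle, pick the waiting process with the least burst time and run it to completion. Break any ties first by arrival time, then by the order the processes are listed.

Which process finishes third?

Timeline: | T1 0-3 | T2 3-12 | T4 12-14 | T5 14-23 | T3 23-37 | T6 37-55 |
Completion: T1=3  T2=12  T3=37  T4=14  T5=23  T6=55
Turnaround (C−A): T1=3  T2=12  T3=34  T4=10  T5=16  T6=47
Finish order: T1 → T2 → T4 → T5 → T3 → T6

T4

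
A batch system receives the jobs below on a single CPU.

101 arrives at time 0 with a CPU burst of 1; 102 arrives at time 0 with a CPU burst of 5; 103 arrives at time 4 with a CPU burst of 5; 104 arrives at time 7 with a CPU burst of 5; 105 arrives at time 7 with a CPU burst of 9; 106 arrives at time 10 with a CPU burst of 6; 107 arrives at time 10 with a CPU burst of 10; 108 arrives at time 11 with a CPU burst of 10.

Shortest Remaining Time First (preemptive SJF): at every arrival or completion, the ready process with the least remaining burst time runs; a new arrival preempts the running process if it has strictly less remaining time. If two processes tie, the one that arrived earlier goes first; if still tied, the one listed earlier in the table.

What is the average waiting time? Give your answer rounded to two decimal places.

9.88

Schedule: | 101 0-1 | 102 1-6 | 103 6-11 | 104 11-16 | 106 16-22 | 105 22-31 | 107 31-41 | 108 41-51 |
Completion: 101=1  102=6  103=11  104=16  105=31  106=22  107=41  108=51
Turnaround (C−A): 101=1  102=6  103=7  104=9  105=24  106=12  107=31  108=40
Waiting times: 101=0, 102=1, 103=2, 104=4, 105=15, 106=6, 107=21, 108=30
Average waiting = (0+1+2+4+15+6+21+30) / 8 = 79/8 = 9.88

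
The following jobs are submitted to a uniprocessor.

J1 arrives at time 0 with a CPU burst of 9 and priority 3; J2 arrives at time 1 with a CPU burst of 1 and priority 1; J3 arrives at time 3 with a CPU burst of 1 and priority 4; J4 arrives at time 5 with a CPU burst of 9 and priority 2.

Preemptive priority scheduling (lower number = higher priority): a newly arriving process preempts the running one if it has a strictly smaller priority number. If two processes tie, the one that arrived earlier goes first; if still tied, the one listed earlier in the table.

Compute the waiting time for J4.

0

Schedule: | J1 0-1 | J2 1-2 | J1 2-5 | J4 5-14 | J1 14-19 | J3 19-20 |
Completion: J1=19  J2=2  J3=20  J4=14
Waiting(J4) = turnaround − burst = 9 − 9 = 0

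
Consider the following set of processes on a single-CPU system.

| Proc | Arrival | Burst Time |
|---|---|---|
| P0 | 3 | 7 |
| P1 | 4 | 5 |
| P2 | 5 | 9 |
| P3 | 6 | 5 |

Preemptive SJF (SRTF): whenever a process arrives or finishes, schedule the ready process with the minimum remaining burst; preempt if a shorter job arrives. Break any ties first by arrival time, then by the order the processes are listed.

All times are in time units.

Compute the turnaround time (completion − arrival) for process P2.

Schedule: | idle 0-3 | P0 3-4 | P1 4-9 | P3 9-14 | P0 14-20 | P2 20-29 |
Completion: P0=20  P1=9  P2=29  P3=14
Turnaround(P2) = completion − arrival = 29 − 5 = 24

24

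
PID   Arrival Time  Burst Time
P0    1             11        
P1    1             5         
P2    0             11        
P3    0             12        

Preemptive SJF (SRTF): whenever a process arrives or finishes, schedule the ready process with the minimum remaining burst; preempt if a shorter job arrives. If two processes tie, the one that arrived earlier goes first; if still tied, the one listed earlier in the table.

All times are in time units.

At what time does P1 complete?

Schedule: | P2 0-1 | P1 1-6 | P2 6-16 | P0 16-27 | P3 27-39 |
Completion: P0=27  P1=6  P2=16  P3=39
Turnaround (C−A): P0=26  P1=5  P2=16  P3=39

6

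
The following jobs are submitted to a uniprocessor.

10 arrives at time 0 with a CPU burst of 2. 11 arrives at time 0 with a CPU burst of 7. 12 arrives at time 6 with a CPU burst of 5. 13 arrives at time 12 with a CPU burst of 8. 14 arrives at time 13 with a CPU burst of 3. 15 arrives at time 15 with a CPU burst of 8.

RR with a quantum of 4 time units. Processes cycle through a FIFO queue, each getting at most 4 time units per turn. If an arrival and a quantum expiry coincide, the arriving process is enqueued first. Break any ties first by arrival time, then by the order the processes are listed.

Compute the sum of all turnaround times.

Gantt: | 10 0-2 | 11 2-6 | 12 6-10 | 11 10-13 | 12 13-14 | 13 14-18 | 14 18-21 | 15 21-25 | 13 25-29 | 15 29-33 |
Completion: 10=2  11=13  12=14  13=29  14=21  15=33
Turnaround (C−A): 10=2  11=13  12=8  13=17  14=8  15=18
Turnaround = completion − arrival: 10=2, 11=13, 12=8, 13=17, 14=8, 15=18
Total turnaround = 2 + 13 + 8 + 17 + 8 + 18 = 66

66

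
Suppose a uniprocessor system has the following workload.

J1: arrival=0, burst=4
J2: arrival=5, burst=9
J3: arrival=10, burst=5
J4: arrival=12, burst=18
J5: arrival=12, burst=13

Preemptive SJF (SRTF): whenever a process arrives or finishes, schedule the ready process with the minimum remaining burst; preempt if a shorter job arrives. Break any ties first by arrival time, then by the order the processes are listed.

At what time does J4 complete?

Timeline: | J1 0-4 | idle 4-5 | J2 5-14 | J3 14-19 | J5 19-32 | J4 32-50 |
Completion: J1=4  J2=14  J3=19  J4=50  J5=32

50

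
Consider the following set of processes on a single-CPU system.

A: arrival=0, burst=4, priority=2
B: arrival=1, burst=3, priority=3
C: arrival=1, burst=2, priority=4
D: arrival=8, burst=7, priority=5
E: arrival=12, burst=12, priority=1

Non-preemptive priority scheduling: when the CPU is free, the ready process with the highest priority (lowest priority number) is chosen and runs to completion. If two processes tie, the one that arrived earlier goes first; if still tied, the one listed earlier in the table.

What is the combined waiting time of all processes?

14

Schedule: | A 0-4 | B 4-7 | C 7-9 | D 9-16 | E 16-28 |
Completion: A=4  B=7  C=9  D=16  E=28
Waiting = turnaround − burst: A=0, B=3, C=6, D=1, E=4
Total waiting = 0 + 3 + 6 + 1 + 4 = 14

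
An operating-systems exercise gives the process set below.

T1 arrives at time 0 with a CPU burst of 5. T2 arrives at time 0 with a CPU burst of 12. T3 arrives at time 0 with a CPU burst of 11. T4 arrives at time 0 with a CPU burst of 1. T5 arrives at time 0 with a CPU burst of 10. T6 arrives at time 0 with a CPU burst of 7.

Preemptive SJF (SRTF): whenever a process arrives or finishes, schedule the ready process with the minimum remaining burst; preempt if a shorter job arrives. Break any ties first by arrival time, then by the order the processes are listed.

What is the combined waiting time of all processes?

Timeline: | T4 0-1 | T1 1-6 | T6 6-13 | T5 13-23 | T3 23-34 | T2 34-46 |
Completion: T1=6  T2=46  T3=34  T4=1  T5=23  T6=13
Turnaround (C−A): T1=6  T2=46  T3=34  T4=1  T5=23  T6=13
Waiting = turnaround − burst: T1=1, T2=34, T3=23, T4=0, T5=13, T6=6
Total waiting = 1 + 34 + 23 + 0 + 13 + 6 = 77

77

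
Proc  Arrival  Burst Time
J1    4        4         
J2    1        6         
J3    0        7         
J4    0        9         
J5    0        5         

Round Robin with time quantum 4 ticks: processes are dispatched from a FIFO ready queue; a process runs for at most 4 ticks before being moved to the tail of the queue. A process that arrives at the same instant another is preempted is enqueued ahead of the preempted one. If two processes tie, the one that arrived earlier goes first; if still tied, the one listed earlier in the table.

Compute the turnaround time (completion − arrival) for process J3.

Schedule: | J3 0-4 | J4 4-8 | J5 8-12 | J2 12-16 | J1 16-20 | J3 20-23 | J4 23-27 | J5 27-28 | J2 28-30 | J4 30-31 |
Completion: J1=20  J2=30  J3=23  J4=31  J5=28
Turnaround (C−A): J1=16  J2=29  J3=23  J4=31  J5=28
Turnaround(J3) = completion − arrival = 23 − 0 = 23

23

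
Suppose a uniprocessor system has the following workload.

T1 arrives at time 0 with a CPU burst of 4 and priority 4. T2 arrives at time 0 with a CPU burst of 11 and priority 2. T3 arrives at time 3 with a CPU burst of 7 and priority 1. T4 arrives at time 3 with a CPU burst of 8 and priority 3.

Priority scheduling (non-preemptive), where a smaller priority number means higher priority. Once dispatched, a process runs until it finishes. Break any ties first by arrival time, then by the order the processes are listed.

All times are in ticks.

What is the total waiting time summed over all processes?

49

Timeline: | T2 0-11 | T3 11-18 | T4 18-26 | T1 26-30 |
Completion: T1=30  T2=11  T3=18  T4=26
Turnaround (C−A): T1=30  T2=11  T3=15  T4=23
Waiting = turnaround − burst: T1=26, T2=0, T3=8, T4=15
Total waiting = 26 + 0 + 8 + 15 = 49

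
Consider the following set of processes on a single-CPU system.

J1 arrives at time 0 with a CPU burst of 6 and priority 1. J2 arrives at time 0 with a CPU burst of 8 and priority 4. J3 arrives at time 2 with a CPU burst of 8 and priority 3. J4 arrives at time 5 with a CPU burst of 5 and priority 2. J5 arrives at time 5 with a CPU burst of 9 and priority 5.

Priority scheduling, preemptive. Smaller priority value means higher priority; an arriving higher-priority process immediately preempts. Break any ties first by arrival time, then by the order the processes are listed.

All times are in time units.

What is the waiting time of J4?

1

Schedule: | J1 0-6 | J4 6-11 | J3 11-19 | J2 19-27 | J5 27-36 |
Completion: J1=6  J2=27  J3=19  J4=11  J5=36
Turnaround (C−A): J1=6  J2=27  J3=17  J4=6  J5=31
Waiting(J4) = turnaround − burst = 6 − 5 = 1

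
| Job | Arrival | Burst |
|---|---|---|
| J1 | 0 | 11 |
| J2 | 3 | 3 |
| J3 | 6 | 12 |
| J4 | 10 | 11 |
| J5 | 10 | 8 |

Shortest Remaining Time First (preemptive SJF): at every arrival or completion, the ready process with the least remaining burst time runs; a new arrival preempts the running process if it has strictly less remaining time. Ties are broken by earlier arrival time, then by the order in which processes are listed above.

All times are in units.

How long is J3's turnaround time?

Timeline: | J1 0-3 | J2 3-6 | J1 6-14 | J5 14-22 | J4 22-33 | J3 33-45 |
Completion: J1=14  J2=6  J3=45  J4=33  J5=22
Turnaround (C−A): J1=14  J2=3  J3=39  J4=23  J5=12
Turnaround(J3) = completion − arrival = 45 − 6 = 39

39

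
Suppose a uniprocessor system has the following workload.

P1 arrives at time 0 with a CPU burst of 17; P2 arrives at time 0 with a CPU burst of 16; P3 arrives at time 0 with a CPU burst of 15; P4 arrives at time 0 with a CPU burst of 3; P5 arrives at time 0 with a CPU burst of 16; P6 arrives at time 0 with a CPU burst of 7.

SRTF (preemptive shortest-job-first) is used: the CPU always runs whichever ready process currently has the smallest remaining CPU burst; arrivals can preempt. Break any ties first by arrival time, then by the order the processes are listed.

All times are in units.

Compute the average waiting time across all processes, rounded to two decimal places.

22.67

Schedule: | P4 0-3 | P6 3-10 | P3 10-25 | P2 25-41 | P5 41-57 | P1 57-74 |
Completion: P1=74  P2=41  P3=25  P4=3  P5=57  P6=10
Waiting times: P1=57, P2=25, P3=10, P4=0, P5=41, P6=3
Average waiting = (57+25+10+0+41+3) / 6 = 136/6 = 22.67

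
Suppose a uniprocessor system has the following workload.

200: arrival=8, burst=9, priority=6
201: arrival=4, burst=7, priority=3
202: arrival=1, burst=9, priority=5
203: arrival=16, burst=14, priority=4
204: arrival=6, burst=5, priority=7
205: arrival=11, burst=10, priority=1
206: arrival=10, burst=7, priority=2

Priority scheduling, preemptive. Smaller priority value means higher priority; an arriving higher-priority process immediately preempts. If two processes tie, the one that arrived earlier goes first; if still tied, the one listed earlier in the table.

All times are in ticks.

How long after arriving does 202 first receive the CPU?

Timeline: | idle 0-1 | 202 1-4 | 201 4-10 | 206 10-11 | 205 11-21 | 206 21-27 | 201 27-28 | 203 28-42 | 202 42-48 | 200 48-57 | 204 57-62 |
Completion: 200=57  201=28  202=48  203=42  204=62  205=21  206=27
Turnaround (C−A): 200=49  201=24  202=47  203=26  204=56  205=10  206=17
Response(202) = first start − arrival = 1 − 1 = 0

0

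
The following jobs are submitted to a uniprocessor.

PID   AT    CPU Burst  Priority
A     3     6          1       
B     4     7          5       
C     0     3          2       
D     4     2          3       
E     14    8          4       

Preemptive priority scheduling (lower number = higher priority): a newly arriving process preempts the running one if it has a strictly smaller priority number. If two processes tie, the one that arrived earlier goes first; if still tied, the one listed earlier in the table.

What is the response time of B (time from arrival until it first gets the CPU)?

7

Timeline: | C 0-3 | A 3-9 | D 9-11 | B 11-14 | E 14-22 | B 22-26 |
Completion: A=9  B=26  C=3  D=11  E=22
Turnaround (C−A): A=6  B=22  C=3  D=7  E=8
Response(B) = first start − arrival = 11 − 4 = 7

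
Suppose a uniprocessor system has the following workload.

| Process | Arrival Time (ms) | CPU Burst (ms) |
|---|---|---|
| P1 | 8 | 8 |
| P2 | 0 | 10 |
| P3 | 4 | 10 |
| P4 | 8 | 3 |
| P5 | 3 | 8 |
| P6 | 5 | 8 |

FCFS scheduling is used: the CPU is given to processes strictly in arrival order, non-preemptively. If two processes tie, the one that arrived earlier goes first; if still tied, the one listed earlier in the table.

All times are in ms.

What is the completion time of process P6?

Gantt: | P2 0-10 | P5 10-18 | P3 18-28 | P6 28-36 | P1 36-44 | P4 44-47 |
Completion: P1=44  P2=10  P3=28  P4=47  P5=18  P6=36

36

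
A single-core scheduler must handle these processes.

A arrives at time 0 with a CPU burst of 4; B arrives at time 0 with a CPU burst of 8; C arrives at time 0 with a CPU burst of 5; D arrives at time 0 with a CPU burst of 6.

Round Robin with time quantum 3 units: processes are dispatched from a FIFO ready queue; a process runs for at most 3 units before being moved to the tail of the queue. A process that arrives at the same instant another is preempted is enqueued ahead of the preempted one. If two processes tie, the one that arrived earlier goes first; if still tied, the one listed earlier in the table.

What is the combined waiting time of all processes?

52

Timeline: | A 0-3 | B 3-6 | C 6-9 | D 9-12 | A 12-13 | B 13-16 | C 16-18 | D 18-21 | B 21-23 |
Completion: A=13  B=23  C=18  D=21
Waiting = turnaround − burst: A=9, B=15, C=13, D=15
Total waiting = 9 + 15 + 13 + 15 = 52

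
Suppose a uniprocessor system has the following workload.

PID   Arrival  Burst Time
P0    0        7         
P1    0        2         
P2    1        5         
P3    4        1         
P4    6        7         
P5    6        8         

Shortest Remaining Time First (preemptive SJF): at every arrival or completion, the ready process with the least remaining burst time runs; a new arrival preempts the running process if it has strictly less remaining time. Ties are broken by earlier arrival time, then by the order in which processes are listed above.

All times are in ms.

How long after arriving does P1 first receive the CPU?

Gantt: | P1 0-2 | P2 2-4 | P3 4-5 | P2 5-8 | P0 8-15 | P4 15-22 | P5 22-30 |
Completion: P0=15  P1=2  P2=8  P3=5  P4=22  P5=30
Turnaround (C−A): P0=15  P1=2  P2=7  P3=1  P4=16  P5=24
Response(P1) = first start − arrival = 0 − 0 = 0

0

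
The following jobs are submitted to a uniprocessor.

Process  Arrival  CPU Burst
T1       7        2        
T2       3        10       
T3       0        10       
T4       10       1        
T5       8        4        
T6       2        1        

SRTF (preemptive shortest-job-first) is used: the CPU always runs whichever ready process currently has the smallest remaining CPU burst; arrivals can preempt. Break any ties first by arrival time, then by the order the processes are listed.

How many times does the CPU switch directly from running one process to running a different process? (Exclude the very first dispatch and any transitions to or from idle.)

8

Schedule: | T3 0-2 | T6 2-3 | T3 3-7 | T1 7-9 | T3 9-10 | T4 10-11 | T3 11-14 | T5 14-18 | T2 18-28 |
Completion: T1=9  T2=28  T3=14  T4=11  T5=18  T6=3
Turnaround (C−A): T1=2  T2=25  T3=14  T4=1  T5=10  T6=1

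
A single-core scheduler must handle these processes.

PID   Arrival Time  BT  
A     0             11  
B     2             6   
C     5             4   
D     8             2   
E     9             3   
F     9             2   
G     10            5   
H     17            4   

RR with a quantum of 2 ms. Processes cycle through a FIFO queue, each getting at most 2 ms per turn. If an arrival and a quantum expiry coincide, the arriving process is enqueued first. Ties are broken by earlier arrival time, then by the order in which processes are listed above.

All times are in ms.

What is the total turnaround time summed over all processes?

Gantt: | A 0-2 | B 2-4 | A 4-6 | B 6-8 | C 8-10 | A 10-12 | D 12-14 | B 14-16 | E 16-18 | F 18-20 | G 20-22 | C 22-24 | A 24-26 | H 26-28 | E 28-29 | G 29-31 | A 31-33 | H 33-35 | G 35-36 | A 36-37 |
Completion: A=37  B=16  C=24  D=14  E=29  F=20  G=36  H=35
Turnaround (C−A): A=37  B=14  C=19  D=6  E=20  F=11  G=26  H=18
Turnaround = completion − arrival: A=37, B=14, C=19, D=6, E=20, F=11, G=26, H=18
Total turnaround = 37 + 14 + 19 + 6 + 20 + 11 + 26 + 18 = 151

151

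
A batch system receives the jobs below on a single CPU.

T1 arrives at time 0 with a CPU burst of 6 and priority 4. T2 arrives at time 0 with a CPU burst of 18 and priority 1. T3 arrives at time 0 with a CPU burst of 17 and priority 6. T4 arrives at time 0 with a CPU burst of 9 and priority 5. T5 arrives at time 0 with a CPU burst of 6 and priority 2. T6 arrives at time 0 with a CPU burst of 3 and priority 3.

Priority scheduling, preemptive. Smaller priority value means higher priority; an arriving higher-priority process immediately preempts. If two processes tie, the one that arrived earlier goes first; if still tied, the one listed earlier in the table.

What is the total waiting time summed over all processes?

Schedule: | T2 0-18 | T5 18-24 | T6 24-27 | T1 27-33 | T4 33-42 | T3 42-59 |
Completion: T1=33  T2=18  T3=59  T4=42  T5=24  T6=27
Turnaround (C−A): T1=33  T2=18  T3=59  T4=42  T5=24  T6=27
Waiting = turnaround − burst: T1=27, T2=0, T3=42, T4=33, T5=18, T6=24
Total waiting = 27 + 0 + 42 + 33 + 18 + 24 = 144

144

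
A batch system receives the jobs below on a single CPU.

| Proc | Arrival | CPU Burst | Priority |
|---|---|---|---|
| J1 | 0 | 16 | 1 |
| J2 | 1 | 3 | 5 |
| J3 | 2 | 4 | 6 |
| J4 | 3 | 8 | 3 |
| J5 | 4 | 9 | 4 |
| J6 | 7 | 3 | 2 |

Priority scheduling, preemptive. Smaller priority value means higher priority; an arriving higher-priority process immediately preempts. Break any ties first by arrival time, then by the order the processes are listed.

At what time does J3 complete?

Gantt: | J1 0-16 | J6 16-19 | J4 19-27 | J5 27-36 | J2 36-39 | J3 39-43 |
Completion: J1=16  J2=39  J3=43  J4=27  J5=36  J6=19

43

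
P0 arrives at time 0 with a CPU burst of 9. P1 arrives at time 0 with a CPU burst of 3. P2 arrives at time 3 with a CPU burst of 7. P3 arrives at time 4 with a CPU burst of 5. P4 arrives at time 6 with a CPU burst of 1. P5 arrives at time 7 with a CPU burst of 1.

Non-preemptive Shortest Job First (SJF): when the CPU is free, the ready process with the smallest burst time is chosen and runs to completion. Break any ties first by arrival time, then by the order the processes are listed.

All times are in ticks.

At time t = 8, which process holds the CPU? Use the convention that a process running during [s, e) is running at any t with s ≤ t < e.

P2

Timeline: | P1 0-3 | P2 3-10 | P4 10-11 | P5 11-12 | P3 12-17 | P0 17-26 |
Completion: P0=26  P1=3  P2=10  P3=17  P4=11  P5=12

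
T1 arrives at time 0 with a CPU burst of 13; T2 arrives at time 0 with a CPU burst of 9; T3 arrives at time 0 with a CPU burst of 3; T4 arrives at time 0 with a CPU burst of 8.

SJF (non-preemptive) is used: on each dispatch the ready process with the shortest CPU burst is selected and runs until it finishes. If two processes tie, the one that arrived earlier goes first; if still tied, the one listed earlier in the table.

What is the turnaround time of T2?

Gantt: | T3 0-3 | T4 3-11 | T2 11-20 | T1 20-33 |
Completion: T1=33  T2=20  T3=3  T4=11
Turnaround (C−A): T1=33  T2=20  T3=3  T4=11
Turnaround(T2) = completion − arrival = 20 − 0 = 20

20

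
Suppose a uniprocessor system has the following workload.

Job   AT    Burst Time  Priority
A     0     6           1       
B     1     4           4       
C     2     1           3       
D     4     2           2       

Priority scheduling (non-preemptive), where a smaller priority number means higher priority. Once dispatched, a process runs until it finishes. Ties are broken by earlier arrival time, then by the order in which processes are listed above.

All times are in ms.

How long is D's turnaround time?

Timeline: | A 0-6 | D 6-8 | C 8-9 | B 9-13 |
Completion: A=6  B=13  C=9  D=8
Turnaround (C−A): A=6  B=12  C=7  D=4
Turnaround(D) = completion − arrival = 8 − 4 = 4

4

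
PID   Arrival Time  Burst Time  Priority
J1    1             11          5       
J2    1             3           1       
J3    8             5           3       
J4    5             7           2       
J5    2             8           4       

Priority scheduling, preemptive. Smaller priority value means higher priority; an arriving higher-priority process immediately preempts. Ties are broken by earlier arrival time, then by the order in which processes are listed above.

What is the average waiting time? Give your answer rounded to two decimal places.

8.20

Gantt: | idle 0-1 | J2 1-4 | J5 4-5 | J4 5-12 | J3 12-17 | J5 17-24 | J1 24-35 |
Completion: J1=35  J2=4  J3=17  J4=12  J5=24
Waiting times: J1=23, J2=0, J3=4, J4=0, J5=14
Average waiting = (23+0+4+0+14) / 5 = 41/5 = 8.20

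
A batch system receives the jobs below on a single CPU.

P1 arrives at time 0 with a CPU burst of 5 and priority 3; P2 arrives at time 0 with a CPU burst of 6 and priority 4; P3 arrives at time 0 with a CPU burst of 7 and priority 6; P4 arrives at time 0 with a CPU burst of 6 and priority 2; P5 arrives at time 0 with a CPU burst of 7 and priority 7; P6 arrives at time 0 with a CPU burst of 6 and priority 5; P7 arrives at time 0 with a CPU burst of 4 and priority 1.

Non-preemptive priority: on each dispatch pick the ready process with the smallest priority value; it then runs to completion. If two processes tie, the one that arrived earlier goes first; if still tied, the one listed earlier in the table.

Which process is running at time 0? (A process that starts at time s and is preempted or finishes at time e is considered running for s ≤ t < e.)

P7

Gantt: | P7 0-4 | P4 4-10 | P1 10-15 | P2 15-21 | P6 21-27 | P3 27-34 | P5 34-41 |
Completion: P1=15  P2=21  P3=34  P4=10  P5=41  P6=27  P7=4
Turnaround (C−A): P1=15  P2=21  P3=34  P4=10  P5=41  P6=27  P7=4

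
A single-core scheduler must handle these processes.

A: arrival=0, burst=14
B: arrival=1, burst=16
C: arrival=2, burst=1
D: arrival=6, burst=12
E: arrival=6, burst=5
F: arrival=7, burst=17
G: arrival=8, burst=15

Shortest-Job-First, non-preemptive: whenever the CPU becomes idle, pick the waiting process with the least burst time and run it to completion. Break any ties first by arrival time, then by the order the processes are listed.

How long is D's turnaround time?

Timeline: | A 0-14 | C 14-15 | E 15-20 | D 20-32 | G 32-47 | B 47-63 | F 63-80 |
Completion: A=14  B=63  C=15  D=32  E=20  F=80  G=47
Turnaround(D) = completion − arrival = 32 − 6 = 26

26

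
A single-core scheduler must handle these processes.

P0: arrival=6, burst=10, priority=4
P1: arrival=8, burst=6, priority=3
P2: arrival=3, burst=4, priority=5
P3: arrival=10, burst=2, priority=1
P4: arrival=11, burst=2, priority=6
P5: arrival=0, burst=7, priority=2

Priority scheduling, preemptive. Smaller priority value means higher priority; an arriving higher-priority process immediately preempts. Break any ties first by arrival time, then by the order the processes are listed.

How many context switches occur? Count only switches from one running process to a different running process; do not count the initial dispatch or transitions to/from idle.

7

Timeline: | P5 0-7 | P0 7-8 | P1 8-10 | P3 10-12 | P1 12-16 | P0 16-25 | P2 25-29 | P4 29-31 |
Completion: P0=25  P1=16  P2=29  P3=12  P4=31  P5=7
Turnaround (C−A): P0=19  P1=8  P2=26  P3=2  P4=20  P5=7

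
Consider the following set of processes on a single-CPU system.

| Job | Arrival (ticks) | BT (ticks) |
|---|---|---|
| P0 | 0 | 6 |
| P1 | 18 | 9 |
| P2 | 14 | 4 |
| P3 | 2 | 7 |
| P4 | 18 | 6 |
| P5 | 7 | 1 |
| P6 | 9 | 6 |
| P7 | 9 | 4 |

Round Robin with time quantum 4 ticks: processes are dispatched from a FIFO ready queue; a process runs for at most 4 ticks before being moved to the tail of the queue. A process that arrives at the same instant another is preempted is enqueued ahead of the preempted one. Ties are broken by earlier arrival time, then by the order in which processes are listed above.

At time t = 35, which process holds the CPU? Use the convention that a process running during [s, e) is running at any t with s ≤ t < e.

Gantt: | P0 0-4 | P3 4-8 | P0 8-10 | P5 10-11 | P3 11-14 | P6 14-18 | P7 18-22 | P2 22-26 | P1 26-30 | P4 30-34 | P6 34-36 | P1 36-40 | P4 40-42 | P1 42-43 |
Completion: P0=10  P1=43  P2=26  P3=14  P4=42  P5=11  P6=36  P7=22

P6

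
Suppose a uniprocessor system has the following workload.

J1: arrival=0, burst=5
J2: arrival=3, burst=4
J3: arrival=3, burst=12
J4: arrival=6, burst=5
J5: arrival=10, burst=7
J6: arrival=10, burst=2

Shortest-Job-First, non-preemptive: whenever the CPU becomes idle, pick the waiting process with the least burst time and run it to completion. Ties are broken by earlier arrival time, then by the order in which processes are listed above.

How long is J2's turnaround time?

Gantt: | J1 0-5 | J2 5-9 | J4 9-14 | J6 14-16 | J5 16-23 | J3 23-35 |
Completion: J1=5  J2=9  J3=35  J4=14  J5=23  J6=16
Turnaround (C−A): J1=5  J2=6  J3=32  J4=8  J5=13  J6=6
Turnaround(J2) = completion − arrival = 9 − 3 = 6

6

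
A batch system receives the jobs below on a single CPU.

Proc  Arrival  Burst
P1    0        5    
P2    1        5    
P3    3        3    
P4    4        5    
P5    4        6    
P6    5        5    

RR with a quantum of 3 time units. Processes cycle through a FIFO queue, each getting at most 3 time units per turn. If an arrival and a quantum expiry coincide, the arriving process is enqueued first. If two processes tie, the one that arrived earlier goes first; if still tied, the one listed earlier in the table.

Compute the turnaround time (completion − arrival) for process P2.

Timeline: | P1 0-3 | P2 3-6 | P3 6-9 | P1 9-11 | P4 11-14 | P5 14-17 | P6 17-20 | P2 20-22 | P4 22-24 | P5 24-27 | P6 27-29 |
Completion: P1=11  P2=22  P3=9  P4=24  P5=27  P6=29
Turnaround (C−A): P1=11  P2=21  P3=6  P4=20  P5=23  P6=24
Turnaround(P2) = completion − arrival = 22 − 1 = 21

21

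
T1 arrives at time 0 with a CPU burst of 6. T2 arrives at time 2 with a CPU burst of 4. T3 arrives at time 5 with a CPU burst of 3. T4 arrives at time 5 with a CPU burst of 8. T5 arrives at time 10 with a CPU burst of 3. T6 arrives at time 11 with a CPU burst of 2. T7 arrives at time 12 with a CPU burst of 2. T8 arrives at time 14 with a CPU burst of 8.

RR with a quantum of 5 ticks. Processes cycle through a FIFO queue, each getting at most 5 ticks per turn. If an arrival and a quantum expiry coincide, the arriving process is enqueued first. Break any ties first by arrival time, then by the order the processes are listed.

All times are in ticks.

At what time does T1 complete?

Timeline: | T1 0-5 | T2 5-9 | T3 9-12 | T4 12-17 | T1 17-18 | T5 18-21 | T6 21-23 | T7 23-25 | T8 25-30 | T4 30-33 | T8 33-36 |
Completion: T1=18  T2=9  T3=12  T4=33  T5=21  T6=23  T7=25  T8=36
Turnaround (C−A): T1=18  T2=7  T3=7  T4=28  T5=11  T6=12  T7=13  T8=22

18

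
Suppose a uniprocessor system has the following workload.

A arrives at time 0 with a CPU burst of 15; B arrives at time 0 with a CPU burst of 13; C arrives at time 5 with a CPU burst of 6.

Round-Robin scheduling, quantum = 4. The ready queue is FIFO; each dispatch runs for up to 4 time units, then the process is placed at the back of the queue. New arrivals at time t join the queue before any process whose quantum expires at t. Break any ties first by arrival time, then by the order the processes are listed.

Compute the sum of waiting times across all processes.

54

Gantt: | A 0-4 | B 4-8 | A 8-12 | C 12-16 | B 16-20 | A 20-24 | C 24-26 | B 26-30 | A 30-33 | B 33-34 |
Completion: A=33  B=34  C=26
Waiting = turnaround − burst: A=18, B=21, C=15
Total waiting = 18 + 21 + 15 = 54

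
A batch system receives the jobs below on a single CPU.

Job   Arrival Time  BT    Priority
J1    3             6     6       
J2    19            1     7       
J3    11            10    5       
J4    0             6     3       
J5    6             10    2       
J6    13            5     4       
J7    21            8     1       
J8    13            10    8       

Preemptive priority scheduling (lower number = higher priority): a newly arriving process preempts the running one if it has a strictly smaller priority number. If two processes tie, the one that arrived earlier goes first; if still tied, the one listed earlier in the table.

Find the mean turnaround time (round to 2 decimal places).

21.50

Timeline: | J4 0-6 | J5 6-16 | J6 16-21 | J7 21-29 | J3 29-39 | J1 39-45 | J2 45-46 | J8 46-56 |
Completion: J1=45  J2=46  J3=39  J4=6  J5=16  J6=21  J7=29  J8=56
Turnaround (C−A): J1=42  J2=27  J3=28  J4=6  J5=10  J6=8  J7=8  J8=43
Turnaround times: J1=42, J2=27, J3=28, J4=6, J5=10, J6=8, J7=8, J8=43
Average turnaround = (42+27+28+6+10+8+8+43) / 8 = 172/8 = 21.50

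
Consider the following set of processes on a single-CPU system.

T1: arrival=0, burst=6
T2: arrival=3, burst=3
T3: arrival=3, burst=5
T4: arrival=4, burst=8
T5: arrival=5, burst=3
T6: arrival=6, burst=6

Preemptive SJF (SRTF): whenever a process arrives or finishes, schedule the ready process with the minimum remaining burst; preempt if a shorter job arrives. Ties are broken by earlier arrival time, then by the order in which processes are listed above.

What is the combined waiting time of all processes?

Timeline: | T1 0-6 | T2 6-9 | T5 9-12 | T3 12-17 | T6 17-23 | T4 23-31 |
Completion: T1=6  T2=9  T3=17  T4=31  T5=12  T6=23
Turnaround (C−A): T1=6  T2=6  T3=14  T4=27  T5=7  T6=17
Waiting = turnaround − burst: T1=0, T2=3, T3=9, T4=19, T5=4, T6=11
Total waiting = 0 + 3 + 9 + 19 + 4 + 11 = 46

46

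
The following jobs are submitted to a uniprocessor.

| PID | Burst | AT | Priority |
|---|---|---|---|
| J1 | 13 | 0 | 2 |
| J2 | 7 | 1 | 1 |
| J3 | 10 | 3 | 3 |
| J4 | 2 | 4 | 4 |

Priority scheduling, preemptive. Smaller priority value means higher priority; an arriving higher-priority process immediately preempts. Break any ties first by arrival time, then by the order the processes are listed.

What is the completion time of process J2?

8

Timeline: | J1 0-1 | J2 1-8 | J1 8-20 | J3 20-30 | J4 30-32 |
Completion: J1=20  J2=8  J3=30  J4=32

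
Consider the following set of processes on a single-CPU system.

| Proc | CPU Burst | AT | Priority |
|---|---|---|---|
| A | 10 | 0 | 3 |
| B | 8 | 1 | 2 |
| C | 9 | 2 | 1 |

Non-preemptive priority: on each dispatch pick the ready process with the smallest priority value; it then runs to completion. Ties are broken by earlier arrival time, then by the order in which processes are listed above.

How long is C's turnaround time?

Timeline: | A 0-10 | C 10-19 | B 19-27 |
Completion: A=10  B=27  C=19
Turnaround(C) = completion − arrival = 19 − 2 = 17

17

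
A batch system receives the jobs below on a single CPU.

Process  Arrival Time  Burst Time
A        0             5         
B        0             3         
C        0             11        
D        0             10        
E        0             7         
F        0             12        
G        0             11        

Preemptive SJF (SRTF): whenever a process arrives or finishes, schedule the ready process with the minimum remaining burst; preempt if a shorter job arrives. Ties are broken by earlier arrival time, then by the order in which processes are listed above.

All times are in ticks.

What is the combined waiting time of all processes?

134

Schedule: | B 0-3 | A 3-8 | E 8-15 | D 15-25 | C 25-36 | G 36-47 | F 47-59 |
Completion: A=8  B=3  C=36  D=25  E=15  F=59  G=47
Turnaround (C−A): A=8  B=3  C=36  D=25  E=15  F=59  G=47
Waiting = turnaround − burst: A=3, B=0, C=25, D=15, E=8, F=47, G=36
Total waiting = 3 + 0 + 25 + 15 + 8 + 47 + 36 = 134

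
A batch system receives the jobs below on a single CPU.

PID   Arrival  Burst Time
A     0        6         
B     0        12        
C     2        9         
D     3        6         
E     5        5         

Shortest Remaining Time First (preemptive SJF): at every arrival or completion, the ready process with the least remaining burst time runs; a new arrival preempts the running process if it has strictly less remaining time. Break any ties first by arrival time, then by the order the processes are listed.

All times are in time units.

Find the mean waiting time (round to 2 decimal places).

10.00

Gantt: | A 0-6 | E 6-11 | D 11-17 | C 17-26 | B 26-38 |
Completion: A=6  B=38  C=26  D=17  E=11
Turnaround (C−A): A=6  B=38  C=24  D=14  E=6
Waiting times: A=0, B=26, C=15, D=8, E=1
Average waiting = (0+26+15+8+1) / 5 = 50/5 = 10.00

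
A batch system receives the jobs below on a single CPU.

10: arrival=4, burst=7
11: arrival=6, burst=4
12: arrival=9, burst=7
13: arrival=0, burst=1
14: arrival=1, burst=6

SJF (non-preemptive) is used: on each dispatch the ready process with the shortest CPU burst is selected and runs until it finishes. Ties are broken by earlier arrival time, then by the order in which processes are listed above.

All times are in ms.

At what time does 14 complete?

7

Gantt: | 13 0-1 | 14 1-7 | 11 7-11 | 10 11-18 | 12 18-25 |
Completion: 10=18  11=11  12=25  13=1  14=7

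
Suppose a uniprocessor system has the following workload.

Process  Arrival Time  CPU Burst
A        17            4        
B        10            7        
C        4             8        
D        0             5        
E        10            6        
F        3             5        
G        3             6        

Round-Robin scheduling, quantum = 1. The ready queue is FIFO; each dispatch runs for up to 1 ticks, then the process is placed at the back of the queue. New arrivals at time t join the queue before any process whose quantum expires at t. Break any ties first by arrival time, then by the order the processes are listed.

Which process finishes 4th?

A

Gantt: | D 0-3 | F 3-4 | G 4-5 | D 5-6 | C 6-7 | F 7-8 | G 8-9 | D 9-10 | C 10-11 | F 11-12 | G 12-13 | B 13-14 | E 14-15 | C 15-16 | F 16-17 | G 17-18 | B 18-19 | E 19-20 | C 20-21 | A 21-22 | F 22-23 | G 23-24 | B 24-25 | E 25-26 | C 26-27 | A 27-28 | G 28-29 | B 29-30 | E 30-31 | C 31-32 | A 32-33 | B 33-34 | E 34-35 | C 35-36 | A 36-37 | B 37-38 | E 38-39 | C 39-40 | B 40-41 |
Completion: A=37  B=41  C=40  D=10  E=39  F=23  G=29
Finish order: D → F → G → A → E → C → B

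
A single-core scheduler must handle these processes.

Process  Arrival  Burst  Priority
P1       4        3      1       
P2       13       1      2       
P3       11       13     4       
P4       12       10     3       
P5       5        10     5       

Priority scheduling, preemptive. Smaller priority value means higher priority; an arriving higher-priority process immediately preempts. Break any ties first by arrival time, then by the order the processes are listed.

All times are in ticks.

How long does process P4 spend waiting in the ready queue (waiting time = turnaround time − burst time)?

1

Schedule: | idle 0-4 | P1 4-7 | P5 7-11 | P3 11-12 | P4 12-13 | P2 13-14 | P4 14-23 | P3 23-35 | P5 35-41 |
Completion: P1=7  P2=14  P3=35  P4=23  P5=41
Turnaround (C−A): P1=3  P2=1  P3=24  P4=11  P5=36
Waiting(P4) = turnaround − burst = 11 − 10 = 1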